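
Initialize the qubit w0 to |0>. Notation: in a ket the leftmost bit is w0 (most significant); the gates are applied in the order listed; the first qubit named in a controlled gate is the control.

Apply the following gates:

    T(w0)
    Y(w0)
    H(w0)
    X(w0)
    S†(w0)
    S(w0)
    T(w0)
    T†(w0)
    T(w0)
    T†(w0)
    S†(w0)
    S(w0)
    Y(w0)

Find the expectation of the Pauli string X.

In the final state, X has expectation 1. Key observation: gates 5-12 undo each other exactly, leaving only the rest of the circuit to track.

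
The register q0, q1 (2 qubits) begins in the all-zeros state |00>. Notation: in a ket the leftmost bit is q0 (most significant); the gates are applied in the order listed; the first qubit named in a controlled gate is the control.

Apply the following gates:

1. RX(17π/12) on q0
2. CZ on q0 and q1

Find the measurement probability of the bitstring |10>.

A full measurement returns |10> with probability -sqrt(2)/8 + sqrt(6)/8 + 1/2.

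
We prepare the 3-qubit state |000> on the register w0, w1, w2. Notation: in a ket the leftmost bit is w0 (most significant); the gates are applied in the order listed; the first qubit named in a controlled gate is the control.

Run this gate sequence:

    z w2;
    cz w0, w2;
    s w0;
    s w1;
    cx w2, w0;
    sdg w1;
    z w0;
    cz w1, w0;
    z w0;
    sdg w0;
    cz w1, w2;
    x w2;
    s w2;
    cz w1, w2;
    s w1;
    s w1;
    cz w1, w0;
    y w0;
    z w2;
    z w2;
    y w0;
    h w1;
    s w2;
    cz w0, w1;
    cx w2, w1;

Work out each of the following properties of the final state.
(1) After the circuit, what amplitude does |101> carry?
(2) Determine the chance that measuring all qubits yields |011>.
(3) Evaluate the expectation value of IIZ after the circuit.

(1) The amplitude on |101> is 0. Key observation: the block from step 18 through step 21 cancels to the identity and can be dropped.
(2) Outcome |011> occurs with probability 1/2.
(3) The observable IIZ averages to -1.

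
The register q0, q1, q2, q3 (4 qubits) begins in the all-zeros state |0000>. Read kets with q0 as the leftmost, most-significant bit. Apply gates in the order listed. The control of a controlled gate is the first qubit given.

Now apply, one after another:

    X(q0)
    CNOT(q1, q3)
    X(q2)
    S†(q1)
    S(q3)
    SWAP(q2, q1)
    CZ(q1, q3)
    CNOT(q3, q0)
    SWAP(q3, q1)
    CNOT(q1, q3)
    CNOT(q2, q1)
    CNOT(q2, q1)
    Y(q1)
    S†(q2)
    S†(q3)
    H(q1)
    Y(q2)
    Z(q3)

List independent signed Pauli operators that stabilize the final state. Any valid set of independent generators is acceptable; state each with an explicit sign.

The stabilizer group can be generated by -IXII, -ZIII, -IIZI, -IIIZ, among other valid generating sets. Key observation: steps 11-12 multiply out to the identity, so the circuit reduces to the remaining gates.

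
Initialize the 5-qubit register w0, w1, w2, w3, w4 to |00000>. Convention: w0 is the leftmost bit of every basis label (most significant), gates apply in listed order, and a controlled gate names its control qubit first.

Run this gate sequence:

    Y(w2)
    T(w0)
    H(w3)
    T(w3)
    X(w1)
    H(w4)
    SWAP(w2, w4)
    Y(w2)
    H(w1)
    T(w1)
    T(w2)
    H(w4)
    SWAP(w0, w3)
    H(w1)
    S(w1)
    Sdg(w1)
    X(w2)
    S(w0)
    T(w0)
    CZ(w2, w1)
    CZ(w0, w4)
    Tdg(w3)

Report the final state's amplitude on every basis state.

After the circuit, the state carries amplitude sqrt(2)*(-exp(I*pi/4) + I)/8 on |00000>, sqrt(2)*(-I + exp(I*pi/4))/8 on |00001>, 0 on |00010>, 0 on |00011>, sqrt(2)*(1 - exp(I*pi/4))/8 on |00100>, sqrt(2)*(-1 + exp(I*pi/4))/8 on |00101>, 0 on |00110>, 0 on |00111>, sqrt(2)*(-I - exp(I*pi/4))/8 on |01000>, sqrt(2)*(exp(I*pi/4) + I)/8 on |01001>, 0 on |01010>, 0 on |01011>, sqrt(2)*(-1 - exp(I*pi/4))/8 on |01100>, sqrt(2)*(1 + exp(I*pi/4))/8 on |01101>, 0 on |01110>, 0 on |01111>, sqrt(2)*(-I + exp(I*pi/4))/8 on |10000>, sqrt(2)*(-I + exp(I*pi/4))/8 on |10001>, 0 on |10010>, 0 on |10011>, sqrt(2)*(-1 + exp(I*pi/4))/8 on |10100>, sqrt(2)*(-1 + exp(I*pi/4))/8 on |10101>, 0 on |10110>, 0 on |10111>, sqrt(2)*(exp(I*pi/4) + I)/8 on |11000>, sqrt(2)*(exp(I*pi/4) + I)/8 on |11001>, 0 on |11010>, 0 on |11011>, sqrt(2)*(1 + exp(I*pi/4))/8 on |11100>, sqrt(2)*(1 + exp(I*pi/4))/8 on |11101>, 0 on |11110>, 0 on |11111>. Key observation: steps 15-16 multiply out to the identity, so the circuit reduces to the remaining gates.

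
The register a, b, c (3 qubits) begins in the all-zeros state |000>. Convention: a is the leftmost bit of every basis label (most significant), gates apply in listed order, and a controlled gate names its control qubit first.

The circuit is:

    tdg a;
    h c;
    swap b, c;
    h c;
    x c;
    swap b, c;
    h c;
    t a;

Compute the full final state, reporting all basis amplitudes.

After the circuit, the state carries amplitude sqrt(2)/2 on |000>, sqrt(2)/2 on |010>, and 0 on every other basis state.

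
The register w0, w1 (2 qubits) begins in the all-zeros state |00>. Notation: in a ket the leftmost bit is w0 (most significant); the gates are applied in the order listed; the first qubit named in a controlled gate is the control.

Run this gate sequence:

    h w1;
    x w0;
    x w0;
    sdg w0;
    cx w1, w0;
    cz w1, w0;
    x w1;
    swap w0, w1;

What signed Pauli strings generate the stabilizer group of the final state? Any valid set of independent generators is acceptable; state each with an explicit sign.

The final state is stabilized by the group generated by -XX, -ZZ; other independent generating sets are equally valid.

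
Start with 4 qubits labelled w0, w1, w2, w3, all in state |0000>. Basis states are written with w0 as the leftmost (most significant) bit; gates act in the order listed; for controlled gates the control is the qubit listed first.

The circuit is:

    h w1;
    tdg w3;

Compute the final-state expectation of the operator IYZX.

In the final state, IYZX has expectation 0.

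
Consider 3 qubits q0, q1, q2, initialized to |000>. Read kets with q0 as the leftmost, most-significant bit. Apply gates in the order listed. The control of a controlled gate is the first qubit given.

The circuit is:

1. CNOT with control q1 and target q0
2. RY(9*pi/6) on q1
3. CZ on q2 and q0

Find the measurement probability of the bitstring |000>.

A full measurement returns |000> with probability 1/2.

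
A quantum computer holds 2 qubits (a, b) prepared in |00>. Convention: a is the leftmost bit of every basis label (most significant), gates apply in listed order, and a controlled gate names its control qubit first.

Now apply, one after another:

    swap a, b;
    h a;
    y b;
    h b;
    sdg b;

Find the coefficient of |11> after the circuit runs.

|11> carries amplitude -1/2 in the final state.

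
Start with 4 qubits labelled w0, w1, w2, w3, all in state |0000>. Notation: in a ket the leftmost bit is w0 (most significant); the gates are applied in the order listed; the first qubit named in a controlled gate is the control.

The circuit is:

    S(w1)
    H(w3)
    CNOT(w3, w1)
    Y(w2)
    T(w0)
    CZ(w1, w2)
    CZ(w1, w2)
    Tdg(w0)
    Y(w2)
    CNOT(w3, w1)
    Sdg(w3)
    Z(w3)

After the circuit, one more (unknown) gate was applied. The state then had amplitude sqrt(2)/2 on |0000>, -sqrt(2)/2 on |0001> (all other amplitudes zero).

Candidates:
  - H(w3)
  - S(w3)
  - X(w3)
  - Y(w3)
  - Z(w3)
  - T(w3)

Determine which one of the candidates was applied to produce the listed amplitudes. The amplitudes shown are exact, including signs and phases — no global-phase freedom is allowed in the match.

The applied gate was S(w3). Key observation: gates 3-10 undo each other exactly, leaving only the rest of the circuit to track.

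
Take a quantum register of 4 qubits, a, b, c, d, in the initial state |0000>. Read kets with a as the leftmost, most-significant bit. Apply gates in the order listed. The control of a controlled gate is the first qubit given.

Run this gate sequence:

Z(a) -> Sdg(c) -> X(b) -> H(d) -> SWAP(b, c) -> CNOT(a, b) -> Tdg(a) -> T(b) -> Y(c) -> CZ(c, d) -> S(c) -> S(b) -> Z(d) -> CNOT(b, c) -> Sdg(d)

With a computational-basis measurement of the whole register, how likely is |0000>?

A full measurement returns |0000> with probability 1/2.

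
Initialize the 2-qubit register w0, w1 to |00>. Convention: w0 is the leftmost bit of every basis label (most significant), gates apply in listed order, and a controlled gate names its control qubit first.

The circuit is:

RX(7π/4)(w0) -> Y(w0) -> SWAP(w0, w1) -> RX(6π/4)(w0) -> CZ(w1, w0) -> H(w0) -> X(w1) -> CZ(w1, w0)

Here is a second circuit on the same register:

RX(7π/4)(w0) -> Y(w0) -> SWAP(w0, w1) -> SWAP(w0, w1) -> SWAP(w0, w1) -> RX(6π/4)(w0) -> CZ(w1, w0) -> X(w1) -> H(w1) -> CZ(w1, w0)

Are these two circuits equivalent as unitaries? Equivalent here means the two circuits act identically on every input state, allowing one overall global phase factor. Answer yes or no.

No — the two circuits implement different unitaries, even allowing a global phase.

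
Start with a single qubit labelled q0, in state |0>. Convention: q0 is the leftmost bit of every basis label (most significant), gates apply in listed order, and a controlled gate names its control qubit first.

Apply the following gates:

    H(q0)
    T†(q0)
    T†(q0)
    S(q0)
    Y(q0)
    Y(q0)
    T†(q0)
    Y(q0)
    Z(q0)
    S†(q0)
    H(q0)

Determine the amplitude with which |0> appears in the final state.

|0> carries amplitude -1/2 - exp(I*pi/4)/2 in the final state.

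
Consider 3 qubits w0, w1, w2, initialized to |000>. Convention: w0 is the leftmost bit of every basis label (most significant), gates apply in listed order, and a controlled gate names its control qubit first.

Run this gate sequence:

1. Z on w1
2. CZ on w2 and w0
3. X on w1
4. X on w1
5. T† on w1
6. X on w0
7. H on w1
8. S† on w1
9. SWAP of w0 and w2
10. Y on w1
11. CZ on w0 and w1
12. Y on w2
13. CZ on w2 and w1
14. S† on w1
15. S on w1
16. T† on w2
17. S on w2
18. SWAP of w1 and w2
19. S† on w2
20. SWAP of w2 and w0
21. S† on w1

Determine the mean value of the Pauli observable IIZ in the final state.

The observable IIZ averages to 1. Key observation: the block from step 3 through step 4 cancels to the identity and can be dropped.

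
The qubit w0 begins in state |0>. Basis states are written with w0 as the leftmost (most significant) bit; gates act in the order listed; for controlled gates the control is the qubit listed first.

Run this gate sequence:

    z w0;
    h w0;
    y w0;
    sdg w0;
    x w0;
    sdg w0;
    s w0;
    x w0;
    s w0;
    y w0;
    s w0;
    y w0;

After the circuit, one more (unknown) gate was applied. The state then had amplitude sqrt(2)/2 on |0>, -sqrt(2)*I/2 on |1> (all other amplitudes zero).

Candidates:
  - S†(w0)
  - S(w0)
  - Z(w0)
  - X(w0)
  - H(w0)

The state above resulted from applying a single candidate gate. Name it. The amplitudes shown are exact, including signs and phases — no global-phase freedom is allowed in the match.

The unique candidate consistent with the amplitudes is Z(w0). Key observation: the block from step 3 through step 10 cancels to the identity and can be dropped.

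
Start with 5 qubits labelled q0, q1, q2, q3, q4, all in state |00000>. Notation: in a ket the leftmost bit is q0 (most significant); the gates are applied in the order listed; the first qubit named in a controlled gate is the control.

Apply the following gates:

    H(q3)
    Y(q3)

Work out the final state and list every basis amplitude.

The final amplitudes are -sqrt(2)*I/2 on |00000>, sqrt(2)*I/2 on |00010>, and 0 on every other basis state.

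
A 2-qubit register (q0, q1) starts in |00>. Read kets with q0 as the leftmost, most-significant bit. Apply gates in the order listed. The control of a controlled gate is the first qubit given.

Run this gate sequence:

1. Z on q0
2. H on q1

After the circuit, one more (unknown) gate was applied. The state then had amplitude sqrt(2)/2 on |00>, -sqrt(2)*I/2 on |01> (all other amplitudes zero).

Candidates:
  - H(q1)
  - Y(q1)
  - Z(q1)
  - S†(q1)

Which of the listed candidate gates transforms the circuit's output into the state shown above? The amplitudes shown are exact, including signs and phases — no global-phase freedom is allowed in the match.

It was S†(q1) that produced the state shown.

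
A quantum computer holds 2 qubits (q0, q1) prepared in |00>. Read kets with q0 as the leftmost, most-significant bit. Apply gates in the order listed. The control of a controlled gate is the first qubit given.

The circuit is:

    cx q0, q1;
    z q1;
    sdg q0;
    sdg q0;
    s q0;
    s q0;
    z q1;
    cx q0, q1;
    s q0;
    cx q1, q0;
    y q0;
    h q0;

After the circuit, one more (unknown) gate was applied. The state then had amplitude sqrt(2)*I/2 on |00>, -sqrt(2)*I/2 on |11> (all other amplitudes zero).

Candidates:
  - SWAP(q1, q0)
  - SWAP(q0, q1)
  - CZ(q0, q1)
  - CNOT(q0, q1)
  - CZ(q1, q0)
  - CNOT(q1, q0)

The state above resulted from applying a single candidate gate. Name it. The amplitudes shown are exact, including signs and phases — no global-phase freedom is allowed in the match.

The unique candidate consistent with the amplitudes is CNOT(q0, q1).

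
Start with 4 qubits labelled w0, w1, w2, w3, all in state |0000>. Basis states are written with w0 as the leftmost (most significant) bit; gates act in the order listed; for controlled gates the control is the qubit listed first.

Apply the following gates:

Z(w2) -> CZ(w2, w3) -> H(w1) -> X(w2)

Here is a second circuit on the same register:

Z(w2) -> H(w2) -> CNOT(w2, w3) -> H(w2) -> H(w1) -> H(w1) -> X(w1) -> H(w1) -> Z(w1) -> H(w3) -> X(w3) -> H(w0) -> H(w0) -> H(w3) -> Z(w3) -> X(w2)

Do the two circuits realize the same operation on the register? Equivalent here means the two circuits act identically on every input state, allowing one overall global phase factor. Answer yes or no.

No — the two circuits implement different unitaries, even allowing a global phase.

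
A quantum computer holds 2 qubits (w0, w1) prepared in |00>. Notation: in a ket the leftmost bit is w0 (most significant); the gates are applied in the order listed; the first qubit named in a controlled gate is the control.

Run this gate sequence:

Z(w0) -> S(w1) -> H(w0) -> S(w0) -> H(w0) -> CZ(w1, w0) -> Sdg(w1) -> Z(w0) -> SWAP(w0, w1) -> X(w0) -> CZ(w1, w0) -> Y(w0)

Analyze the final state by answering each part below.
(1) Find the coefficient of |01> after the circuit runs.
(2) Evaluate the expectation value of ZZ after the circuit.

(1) The amplitude on |01> is -1/2 - I/2.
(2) The observable ZZ averages to 0.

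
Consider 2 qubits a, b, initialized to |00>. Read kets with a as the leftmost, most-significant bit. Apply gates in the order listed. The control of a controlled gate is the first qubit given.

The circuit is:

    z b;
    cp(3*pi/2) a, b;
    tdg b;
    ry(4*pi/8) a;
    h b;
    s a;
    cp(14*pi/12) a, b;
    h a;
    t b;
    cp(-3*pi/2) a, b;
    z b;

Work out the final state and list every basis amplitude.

The resulting statevector has amplitude sqrt(2)*(1 + I)/4 on |00>, sqrt(2)*(-exp(I*pi/4) + exp(11*I*pi/12))/4 on |01>, sqrt(2)*(1 - I)/4 on |10>, sqrt(2)*(-exp(3*I*pi/4) + exp(5*I*pi/12))/4 on |11>.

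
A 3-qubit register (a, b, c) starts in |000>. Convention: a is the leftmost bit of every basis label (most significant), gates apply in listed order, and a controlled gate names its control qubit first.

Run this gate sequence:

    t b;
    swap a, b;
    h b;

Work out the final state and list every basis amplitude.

After the circuit, the state carries amplitude sqrt(2)/2 on |000>, sqrt(2)/2 on |010>, and 0 on every other basis state.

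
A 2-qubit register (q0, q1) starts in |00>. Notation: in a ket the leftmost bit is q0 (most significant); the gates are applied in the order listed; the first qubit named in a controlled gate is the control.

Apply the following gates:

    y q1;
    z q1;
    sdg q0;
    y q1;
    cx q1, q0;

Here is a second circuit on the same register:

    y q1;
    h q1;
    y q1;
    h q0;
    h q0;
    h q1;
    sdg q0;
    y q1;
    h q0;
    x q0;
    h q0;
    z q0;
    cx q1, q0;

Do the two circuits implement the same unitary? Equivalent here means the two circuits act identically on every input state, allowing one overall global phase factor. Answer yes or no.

No: there is an input state on which the two circuits produce genuinely different outputs (not merely differing by a phase).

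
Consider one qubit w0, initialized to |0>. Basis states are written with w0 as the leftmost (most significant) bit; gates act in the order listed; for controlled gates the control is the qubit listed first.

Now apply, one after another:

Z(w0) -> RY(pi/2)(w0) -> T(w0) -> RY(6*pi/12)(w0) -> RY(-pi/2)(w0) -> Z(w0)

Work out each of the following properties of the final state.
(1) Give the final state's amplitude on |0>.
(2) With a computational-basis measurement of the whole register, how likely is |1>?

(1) The amplitude on |0> is sqrt(2)/2.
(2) A full measurement returns |1> with probability 1/2.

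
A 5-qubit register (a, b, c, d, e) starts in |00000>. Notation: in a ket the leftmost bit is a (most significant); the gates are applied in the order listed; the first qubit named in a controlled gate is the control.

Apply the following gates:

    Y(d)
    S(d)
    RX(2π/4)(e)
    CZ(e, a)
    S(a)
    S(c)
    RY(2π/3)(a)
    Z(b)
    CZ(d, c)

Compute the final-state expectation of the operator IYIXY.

The expectation value of IYIXY is 0.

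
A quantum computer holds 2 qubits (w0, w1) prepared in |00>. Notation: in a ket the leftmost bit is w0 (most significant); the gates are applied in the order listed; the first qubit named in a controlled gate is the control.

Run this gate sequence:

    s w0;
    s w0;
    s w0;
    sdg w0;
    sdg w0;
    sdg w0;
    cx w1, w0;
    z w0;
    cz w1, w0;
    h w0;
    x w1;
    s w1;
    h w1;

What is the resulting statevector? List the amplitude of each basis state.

After the circuit, the state carries amplitude I/2 on |00>, -I/2 on |01>, I/2 on |10>, -I/2 on |11>. Key observation: the block from step 1 through step 6 cancels to the identity and can be dropped.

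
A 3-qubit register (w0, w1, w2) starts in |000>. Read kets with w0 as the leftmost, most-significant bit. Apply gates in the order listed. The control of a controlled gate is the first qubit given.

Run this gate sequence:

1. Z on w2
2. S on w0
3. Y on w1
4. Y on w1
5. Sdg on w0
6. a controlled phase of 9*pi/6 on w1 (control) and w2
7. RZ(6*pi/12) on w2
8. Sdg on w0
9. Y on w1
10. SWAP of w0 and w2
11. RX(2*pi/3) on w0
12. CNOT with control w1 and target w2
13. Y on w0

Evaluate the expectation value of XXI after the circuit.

The observable XXI averages to 0. Key observation: gates 2-5 undo each other exactly, leaving only the rest of the circuit to track.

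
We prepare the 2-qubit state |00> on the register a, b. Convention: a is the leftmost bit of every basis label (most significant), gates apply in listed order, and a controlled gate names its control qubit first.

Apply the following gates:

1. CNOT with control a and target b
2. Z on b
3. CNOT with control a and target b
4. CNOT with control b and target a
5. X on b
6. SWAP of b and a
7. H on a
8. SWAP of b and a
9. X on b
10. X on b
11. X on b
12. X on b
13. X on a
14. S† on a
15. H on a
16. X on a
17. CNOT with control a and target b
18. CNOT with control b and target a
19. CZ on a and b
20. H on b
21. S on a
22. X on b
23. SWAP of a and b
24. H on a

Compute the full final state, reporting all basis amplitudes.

The final amplitudes are I/2 on |00>, -1/2 on |01>, I/2 on |10>, 1/2 on |11>.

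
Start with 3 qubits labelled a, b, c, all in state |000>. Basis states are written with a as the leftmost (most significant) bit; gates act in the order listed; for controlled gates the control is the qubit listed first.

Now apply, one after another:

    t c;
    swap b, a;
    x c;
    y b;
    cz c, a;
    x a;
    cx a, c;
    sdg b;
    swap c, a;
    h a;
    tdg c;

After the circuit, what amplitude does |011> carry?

|011> carries amplitude -sqrt(2)*exp(3*I*pi/4)/2 in the final state.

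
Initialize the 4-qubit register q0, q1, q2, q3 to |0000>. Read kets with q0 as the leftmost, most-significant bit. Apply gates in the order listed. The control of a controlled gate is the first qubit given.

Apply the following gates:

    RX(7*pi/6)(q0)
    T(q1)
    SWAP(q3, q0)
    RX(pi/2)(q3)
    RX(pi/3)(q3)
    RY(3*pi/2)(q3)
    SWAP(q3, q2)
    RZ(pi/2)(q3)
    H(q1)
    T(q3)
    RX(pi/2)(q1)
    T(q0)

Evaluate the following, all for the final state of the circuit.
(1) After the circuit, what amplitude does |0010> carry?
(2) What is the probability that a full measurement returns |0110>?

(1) The amplitude on |0010> is sqrt(2)*(1 - I)*exp(3*I*pi/4)/4.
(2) A full measurement returns |0110> with probability 1/4.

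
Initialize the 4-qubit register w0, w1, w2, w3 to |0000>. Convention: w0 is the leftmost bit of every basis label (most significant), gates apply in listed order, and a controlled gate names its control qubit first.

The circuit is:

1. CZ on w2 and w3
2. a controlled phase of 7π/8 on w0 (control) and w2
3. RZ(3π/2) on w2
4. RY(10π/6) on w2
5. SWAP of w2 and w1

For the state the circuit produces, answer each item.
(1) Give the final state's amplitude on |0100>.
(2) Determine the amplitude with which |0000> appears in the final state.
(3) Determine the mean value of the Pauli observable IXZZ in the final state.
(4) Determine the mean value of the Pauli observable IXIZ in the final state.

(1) The amplitude on |0100> is -exp(I*pi/4)/2.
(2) The final state's coefficient on |0000> equals sqrt(3)*exp(I*pi/4)/2.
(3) The expectation value of IXZZ is -sqrt(3)/2.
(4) The expectation value of IXIZ is -sqrt(3)/2.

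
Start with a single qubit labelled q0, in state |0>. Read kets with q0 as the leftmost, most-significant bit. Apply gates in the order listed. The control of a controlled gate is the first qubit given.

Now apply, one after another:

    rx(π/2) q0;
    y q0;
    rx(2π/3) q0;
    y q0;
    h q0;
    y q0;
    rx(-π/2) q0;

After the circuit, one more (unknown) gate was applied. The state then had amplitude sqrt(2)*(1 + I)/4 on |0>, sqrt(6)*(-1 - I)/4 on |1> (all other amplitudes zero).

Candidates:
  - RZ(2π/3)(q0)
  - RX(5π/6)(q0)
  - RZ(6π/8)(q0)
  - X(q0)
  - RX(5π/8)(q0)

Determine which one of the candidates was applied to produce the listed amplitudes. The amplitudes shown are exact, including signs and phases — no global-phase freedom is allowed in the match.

The applied gate was X(q0).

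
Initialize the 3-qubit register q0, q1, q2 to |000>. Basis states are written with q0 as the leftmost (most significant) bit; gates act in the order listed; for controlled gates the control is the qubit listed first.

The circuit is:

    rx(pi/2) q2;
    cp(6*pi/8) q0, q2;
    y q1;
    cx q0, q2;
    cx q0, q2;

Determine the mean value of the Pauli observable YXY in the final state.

The expectation value of YXY is 0.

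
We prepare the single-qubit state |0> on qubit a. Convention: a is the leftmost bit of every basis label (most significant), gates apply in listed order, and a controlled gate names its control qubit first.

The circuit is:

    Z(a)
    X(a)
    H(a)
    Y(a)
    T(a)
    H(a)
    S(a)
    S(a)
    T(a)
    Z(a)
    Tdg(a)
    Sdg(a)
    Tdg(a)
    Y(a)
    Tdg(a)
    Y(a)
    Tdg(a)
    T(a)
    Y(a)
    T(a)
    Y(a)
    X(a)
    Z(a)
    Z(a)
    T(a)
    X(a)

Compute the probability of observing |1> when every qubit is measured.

Outcome |1> occurs with probability 1/2 - sqrt(2)/4. Key observation: the block from step 14 through step 21 cancels to the identity and can be dropped.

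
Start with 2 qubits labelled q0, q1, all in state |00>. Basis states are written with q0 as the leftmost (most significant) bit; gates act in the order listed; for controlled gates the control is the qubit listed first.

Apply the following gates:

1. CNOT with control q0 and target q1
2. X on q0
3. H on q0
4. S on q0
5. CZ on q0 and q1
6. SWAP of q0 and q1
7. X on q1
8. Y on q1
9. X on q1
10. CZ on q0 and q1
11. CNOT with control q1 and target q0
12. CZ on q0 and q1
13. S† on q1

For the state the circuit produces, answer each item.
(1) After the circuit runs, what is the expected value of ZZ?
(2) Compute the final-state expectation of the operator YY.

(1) In the final state, ZZ has expectation 1.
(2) In the final state, YY has expectation -1.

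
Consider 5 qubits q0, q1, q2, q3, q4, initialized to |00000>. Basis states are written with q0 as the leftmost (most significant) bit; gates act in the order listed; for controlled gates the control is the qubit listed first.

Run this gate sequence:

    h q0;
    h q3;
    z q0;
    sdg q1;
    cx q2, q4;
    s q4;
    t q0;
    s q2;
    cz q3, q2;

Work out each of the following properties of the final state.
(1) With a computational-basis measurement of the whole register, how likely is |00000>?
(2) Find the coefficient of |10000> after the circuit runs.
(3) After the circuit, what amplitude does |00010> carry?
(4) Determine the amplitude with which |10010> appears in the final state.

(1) The probability of measuring |00000> is 1/4.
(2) The final state's coefficient on |10000> equals -exp(I*pi/4)/2.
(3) The amplitude on |00010> is 1/2.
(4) The final state's coefficient on |10010> equals -exp(I*pi/4)/2.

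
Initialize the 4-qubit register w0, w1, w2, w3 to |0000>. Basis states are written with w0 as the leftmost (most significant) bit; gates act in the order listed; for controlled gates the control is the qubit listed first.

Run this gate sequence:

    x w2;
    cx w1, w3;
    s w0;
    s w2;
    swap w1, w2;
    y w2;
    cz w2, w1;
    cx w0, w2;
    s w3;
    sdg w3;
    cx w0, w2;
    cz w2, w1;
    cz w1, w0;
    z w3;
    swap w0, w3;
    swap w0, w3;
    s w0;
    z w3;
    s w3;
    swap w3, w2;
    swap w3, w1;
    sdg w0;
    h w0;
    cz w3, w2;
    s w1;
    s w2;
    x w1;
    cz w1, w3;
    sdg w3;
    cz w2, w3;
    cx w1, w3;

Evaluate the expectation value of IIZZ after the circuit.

The observable IIZZ averages to -1.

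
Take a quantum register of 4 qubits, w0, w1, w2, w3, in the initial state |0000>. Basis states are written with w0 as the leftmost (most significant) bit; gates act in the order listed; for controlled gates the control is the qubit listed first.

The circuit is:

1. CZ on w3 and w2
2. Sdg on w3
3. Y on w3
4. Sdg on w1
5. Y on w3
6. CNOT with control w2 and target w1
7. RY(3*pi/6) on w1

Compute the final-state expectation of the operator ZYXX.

The expectation value of ZYXX is 0.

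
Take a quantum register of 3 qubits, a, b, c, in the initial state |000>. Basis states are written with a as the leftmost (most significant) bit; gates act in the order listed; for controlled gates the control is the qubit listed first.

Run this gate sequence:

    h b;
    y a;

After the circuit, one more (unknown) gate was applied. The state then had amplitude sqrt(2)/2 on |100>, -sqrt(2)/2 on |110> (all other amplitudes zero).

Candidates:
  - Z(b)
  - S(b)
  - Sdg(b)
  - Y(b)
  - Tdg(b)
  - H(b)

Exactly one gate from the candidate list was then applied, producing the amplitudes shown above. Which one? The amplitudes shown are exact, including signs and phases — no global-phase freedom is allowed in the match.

It was Y(b) that produced the state shown.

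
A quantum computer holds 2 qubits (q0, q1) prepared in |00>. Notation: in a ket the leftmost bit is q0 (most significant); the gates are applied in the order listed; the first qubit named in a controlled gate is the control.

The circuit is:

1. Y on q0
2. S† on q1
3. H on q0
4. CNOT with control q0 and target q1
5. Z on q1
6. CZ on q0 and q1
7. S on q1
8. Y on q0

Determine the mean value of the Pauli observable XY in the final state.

In the final state, XY has expectation 1.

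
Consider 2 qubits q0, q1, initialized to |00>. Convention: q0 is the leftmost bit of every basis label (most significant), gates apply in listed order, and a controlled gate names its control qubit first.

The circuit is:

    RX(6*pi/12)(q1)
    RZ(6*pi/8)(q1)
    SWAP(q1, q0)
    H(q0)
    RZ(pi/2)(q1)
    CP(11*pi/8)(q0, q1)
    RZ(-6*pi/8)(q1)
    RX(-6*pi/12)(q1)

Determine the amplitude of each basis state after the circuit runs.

The final amplitudes are sqrt(2)*(1 - exp(3*I*pi/4))/4 on |00>, sqrt(2)*(exp(I*pi/4) + I)/4 on |01>, sqrt(2)*(-1 - exp(3*I*pi/4))/4 on |10>, sqrt(2)*(-I + exp(I*pi/4))/4 on |11>.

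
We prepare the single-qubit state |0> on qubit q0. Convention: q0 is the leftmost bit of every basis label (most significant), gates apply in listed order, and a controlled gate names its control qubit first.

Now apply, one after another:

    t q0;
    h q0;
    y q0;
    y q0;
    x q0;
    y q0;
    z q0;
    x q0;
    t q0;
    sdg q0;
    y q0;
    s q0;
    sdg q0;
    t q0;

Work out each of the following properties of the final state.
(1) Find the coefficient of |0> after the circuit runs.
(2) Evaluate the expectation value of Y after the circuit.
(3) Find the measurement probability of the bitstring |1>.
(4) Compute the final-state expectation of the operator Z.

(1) |0> carries amplitude sqrt(2)*exp(3*I*pi/4)/2 in the final state.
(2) The observable Y averages to -1.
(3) Outcome |1> occurs with probability 1/2.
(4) In the final state, Z has expectation 0.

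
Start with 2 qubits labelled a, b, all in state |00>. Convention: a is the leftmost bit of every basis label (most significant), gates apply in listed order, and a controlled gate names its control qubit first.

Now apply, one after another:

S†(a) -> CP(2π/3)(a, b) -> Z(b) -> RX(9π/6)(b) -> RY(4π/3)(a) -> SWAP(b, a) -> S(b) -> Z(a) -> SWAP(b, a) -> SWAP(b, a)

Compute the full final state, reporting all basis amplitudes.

The resulting statevector has amplitude sqrt(2)/4 on |00>, -sqrt(6)*I/4 on |01>, -sqrt(2)*I/4 on |10>, -sqrt(6)/4 on |11>. Key observation: steps 9-10 multiply out to the identity, so the circuit reduces to the remaining gates.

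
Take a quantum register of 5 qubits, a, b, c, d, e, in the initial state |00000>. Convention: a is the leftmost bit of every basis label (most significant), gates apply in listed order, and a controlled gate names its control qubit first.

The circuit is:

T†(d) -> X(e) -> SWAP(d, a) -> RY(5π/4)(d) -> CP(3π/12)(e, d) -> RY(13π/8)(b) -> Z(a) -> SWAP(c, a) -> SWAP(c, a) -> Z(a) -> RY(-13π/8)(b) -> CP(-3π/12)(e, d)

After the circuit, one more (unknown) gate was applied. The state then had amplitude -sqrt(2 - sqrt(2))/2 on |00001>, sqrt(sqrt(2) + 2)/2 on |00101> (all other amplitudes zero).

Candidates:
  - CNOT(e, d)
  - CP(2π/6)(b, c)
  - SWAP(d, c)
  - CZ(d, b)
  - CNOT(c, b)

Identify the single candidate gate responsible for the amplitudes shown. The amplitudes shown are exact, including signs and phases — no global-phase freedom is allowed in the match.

It was SWAP(d, c) that produced the state shown.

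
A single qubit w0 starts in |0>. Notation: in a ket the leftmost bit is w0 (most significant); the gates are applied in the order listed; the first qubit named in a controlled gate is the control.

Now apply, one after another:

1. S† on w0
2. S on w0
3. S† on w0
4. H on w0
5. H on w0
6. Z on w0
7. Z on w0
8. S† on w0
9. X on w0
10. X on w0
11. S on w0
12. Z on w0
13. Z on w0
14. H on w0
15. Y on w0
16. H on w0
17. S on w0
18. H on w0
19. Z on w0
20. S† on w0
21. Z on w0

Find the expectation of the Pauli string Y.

In the final state, Y has expectation 1.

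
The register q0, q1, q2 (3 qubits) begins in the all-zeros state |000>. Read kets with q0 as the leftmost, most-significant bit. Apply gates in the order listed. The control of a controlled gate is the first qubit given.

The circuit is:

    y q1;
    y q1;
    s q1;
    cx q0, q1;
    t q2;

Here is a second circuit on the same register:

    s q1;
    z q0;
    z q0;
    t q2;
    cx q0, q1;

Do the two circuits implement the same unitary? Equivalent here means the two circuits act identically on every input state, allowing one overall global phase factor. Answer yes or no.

Yes — the two circuits implement the same unitary up to a global phase.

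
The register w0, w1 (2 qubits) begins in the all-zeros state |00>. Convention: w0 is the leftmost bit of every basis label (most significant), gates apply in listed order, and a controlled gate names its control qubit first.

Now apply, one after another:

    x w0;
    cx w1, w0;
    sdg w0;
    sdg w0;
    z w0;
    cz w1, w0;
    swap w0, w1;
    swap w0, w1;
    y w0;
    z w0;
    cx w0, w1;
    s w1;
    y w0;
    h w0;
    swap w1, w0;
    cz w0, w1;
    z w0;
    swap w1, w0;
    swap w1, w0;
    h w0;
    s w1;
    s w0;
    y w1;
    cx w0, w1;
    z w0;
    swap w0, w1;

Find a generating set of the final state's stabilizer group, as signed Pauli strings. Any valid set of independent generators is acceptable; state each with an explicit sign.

The stabilizer group can be generated by -YZ, -ZX, among other valid generating sets.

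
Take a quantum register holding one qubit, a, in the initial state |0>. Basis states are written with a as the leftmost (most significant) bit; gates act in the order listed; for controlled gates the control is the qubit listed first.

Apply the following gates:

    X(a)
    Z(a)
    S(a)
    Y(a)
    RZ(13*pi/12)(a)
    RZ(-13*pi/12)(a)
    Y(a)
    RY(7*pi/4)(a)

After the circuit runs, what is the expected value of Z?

The expectation value of Z is -sqrt(2)/2. Key observation: gates 4-7 undo each other exactly, leaving only the rest of the circuit to track.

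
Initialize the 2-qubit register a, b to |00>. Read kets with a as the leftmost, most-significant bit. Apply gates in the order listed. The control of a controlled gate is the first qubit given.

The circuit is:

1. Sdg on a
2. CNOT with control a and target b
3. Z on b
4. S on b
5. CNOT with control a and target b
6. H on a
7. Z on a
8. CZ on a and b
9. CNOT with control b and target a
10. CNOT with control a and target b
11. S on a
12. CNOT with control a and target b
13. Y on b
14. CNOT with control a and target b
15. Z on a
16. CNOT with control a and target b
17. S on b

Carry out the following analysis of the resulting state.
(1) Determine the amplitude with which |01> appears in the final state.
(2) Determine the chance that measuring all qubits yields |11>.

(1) The final state's coefficient on |01> equals -sqrt(2)/2.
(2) Outcome |11> occurs with probability 1/2.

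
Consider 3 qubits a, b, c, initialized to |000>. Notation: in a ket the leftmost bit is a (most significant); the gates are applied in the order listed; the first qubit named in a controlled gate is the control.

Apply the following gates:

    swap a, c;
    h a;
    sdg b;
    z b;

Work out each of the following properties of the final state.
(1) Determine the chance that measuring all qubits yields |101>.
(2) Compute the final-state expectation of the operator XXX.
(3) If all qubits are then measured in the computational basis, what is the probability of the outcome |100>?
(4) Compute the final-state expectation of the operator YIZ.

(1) A full measurement returns |101> with probability 0.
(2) The observable XXX averages to 0.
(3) The probability of measuring |100> is 1/2.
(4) The expectation value of YIZ is 0.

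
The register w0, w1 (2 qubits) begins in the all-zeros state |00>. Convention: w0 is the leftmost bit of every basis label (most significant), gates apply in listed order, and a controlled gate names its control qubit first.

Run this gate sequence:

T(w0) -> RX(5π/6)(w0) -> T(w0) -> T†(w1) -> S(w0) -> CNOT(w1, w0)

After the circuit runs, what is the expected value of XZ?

The observable XZ averages to sqrt(2)/4.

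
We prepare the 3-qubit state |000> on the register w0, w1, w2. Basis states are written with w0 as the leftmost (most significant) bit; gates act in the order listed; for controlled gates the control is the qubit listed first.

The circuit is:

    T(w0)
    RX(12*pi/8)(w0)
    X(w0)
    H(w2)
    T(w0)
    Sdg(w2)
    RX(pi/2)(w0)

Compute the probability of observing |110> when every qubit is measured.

The probability of measuring |110> is 0.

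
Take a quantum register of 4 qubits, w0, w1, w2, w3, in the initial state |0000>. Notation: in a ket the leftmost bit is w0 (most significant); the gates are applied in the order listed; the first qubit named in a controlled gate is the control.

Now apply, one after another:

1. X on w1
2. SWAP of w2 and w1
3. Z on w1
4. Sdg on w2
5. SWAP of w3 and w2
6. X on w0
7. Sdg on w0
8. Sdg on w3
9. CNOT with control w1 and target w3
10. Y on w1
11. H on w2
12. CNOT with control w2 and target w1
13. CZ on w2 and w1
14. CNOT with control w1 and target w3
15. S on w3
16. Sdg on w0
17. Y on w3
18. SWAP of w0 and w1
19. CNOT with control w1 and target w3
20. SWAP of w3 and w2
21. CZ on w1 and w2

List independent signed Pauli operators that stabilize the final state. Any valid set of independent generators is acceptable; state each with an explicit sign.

The final state is stabilized by the group generated by +XIXY, -ZIIZ, -IZII, +IIZZ; other independent generating sets are equally valid.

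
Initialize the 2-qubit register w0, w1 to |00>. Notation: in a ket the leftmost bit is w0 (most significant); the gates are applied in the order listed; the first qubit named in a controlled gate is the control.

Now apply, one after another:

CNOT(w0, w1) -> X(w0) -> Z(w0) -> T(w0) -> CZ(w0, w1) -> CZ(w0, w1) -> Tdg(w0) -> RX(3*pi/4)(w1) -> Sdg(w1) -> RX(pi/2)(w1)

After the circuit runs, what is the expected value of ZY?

The expectation value of ZY is -sqrt(2)/2. Key observation: the block from step 5 through step 6 cancels to the identity and can be dropped.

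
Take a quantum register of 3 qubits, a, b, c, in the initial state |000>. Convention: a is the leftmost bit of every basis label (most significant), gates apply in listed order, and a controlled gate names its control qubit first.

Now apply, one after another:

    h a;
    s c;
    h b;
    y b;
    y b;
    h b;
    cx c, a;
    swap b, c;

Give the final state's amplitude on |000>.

|000> carries amplitude sqrt(2)/2 in the final state.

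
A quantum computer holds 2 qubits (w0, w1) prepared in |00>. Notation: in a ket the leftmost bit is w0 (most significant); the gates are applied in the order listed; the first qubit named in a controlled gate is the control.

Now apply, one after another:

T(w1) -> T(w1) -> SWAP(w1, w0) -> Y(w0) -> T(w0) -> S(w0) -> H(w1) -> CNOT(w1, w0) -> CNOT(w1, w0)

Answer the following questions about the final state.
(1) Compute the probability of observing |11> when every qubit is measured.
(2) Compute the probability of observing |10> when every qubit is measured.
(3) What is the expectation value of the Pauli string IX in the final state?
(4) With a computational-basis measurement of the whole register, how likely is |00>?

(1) A full measurement returns |11> with probability 1/2. Key observation: steps 8-9 multiply out to the identity, so the circuit reduces to the remaining gates.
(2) A full measurement returns |10> with probability 1/2.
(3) The observable IX averages to 1.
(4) Outcome |00> occurs with probability 0.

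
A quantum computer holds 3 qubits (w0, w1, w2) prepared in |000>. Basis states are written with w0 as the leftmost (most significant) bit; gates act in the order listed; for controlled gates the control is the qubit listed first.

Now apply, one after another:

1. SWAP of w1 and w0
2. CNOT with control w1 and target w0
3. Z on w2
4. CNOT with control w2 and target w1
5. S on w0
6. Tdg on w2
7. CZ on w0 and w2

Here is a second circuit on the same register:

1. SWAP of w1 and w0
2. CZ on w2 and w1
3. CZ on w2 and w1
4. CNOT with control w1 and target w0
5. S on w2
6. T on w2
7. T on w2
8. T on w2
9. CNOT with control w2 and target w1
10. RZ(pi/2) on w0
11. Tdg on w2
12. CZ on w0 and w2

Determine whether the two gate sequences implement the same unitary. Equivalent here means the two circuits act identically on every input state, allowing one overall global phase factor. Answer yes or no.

No — the two circuits implement different unitaries, even allowing a global phase.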